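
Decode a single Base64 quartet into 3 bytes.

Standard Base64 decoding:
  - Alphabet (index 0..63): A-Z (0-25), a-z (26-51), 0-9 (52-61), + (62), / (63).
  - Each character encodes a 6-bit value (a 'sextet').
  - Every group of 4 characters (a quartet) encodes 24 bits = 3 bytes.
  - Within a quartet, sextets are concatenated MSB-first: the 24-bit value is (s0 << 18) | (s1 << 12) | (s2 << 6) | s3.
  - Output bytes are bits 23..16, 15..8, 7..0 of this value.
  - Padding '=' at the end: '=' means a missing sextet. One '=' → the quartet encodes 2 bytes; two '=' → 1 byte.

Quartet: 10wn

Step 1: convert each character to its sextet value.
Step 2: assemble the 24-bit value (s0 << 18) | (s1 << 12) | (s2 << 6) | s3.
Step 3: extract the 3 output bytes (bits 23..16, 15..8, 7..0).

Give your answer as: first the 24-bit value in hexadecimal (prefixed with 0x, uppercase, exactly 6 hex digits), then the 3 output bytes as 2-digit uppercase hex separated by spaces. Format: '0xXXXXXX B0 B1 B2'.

Answer: 0xD74C27 D7 4C 27

Derivation:
Sextets: 1=53, 0=52, w=48, n=39
24-bit: (53<<18) | (52<<12) | (48<<6) | 39
      = 0xD40000 | 0x034000 | 0x000C00 | 0x000027
      = 0xD74C27
Bytes: (v>>16)&0xFF=D7, (v>>8)&0xFF=4C, v&0xFF=27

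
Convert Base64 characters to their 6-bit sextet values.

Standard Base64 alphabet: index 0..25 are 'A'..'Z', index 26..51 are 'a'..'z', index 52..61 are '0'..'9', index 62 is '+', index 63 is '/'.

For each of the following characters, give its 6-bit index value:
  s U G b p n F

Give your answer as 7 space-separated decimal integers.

Answer: 44 20 6 27 41 39 5

Derivation:
's': a..z range, 26 + ord('s') − ord('a') = 44
'U': A..Z range, ord('U') − ord('A') = 20
'G': A..Z range, ord('G') − ord('A') = 6
'b': a..z range, 26 + ord('b') − ord('a') = 27
'p': a..z range, 26 + ord('p') − ord('a') = 41
'n': a..z range, 26 + ord('n') − ord('a') = 39
'F': A..Z range, ord('F') − ord('A') = 5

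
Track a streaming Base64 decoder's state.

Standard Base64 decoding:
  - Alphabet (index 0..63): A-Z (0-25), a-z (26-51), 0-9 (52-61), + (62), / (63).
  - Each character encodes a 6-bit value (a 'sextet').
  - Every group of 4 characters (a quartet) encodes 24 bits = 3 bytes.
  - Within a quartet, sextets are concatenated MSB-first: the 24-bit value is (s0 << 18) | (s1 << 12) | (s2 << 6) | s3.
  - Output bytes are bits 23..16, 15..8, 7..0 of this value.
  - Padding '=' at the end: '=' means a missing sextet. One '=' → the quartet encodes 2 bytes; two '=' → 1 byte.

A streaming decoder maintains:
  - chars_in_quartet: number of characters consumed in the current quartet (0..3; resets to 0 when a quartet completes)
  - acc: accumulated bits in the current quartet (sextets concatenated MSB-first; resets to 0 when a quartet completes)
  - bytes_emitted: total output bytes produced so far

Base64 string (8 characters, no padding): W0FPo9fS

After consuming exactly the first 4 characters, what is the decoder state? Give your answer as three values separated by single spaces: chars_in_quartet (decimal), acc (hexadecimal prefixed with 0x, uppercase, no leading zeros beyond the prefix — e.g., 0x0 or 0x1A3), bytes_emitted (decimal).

Answer: 0 0x0 3

Derivation:
After char 0 ('W'=22): chars_in_quartet=1 acc=0x16 bytes_emitted=0
After char 1 ('0'=52): chars_in_quartet=2 acc=0x5B4 bytes_emitted=0
After char 2 ('F'=5): chars_in_quartet=3 acc=0x16D05 bytes_emitted=0
After char 3 ('P'=15): chars_in_quartet=4 acc=0x5B414F -> emit 5B 41 4F, reset; bytes_emitted=3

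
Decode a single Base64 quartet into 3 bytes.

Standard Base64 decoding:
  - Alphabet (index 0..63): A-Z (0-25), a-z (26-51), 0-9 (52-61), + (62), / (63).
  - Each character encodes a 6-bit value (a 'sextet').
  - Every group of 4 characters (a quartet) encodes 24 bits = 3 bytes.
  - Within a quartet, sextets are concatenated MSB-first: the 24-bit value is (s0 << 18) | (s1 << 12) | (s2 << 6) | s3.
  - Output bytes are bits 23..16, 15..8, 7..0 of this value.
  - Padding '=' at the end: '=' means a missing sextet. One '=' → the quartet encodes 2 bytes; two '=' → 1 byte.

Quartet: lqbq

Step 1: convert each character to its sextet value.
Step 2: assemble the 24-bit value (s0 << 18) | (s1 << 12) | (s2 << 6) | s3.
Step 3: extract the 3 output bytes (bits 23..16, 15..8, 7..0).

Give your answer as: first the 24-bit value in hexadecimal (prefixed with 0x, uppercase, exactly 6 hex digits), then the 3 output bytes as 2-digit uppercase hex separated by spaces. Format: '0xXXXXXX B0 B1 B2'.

Answer: 0x96A6EA 96 A6 EA

Derivation:
Sextets: l=37, q=42, b=27, q=42
24-bit: (37<<18) | (42<<12) | (27<<6) | 42
      = 0x940000 | 0x02A000 | 0x0006C0 | 0x00002A
      = 0x96A6EA
Bytes: (v>>16)&0xFF=96, (v>>8)&0xFF=A6, v&0xFF=EA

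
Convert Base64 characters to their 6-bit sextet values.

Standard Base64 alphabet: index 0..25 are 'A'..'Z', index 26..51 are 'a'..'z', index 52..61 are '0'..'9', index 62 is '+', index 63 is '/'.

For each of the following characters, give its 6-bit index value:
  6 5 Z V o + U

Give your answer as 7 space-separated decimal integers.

Answer: 58 57 25 21 40 62 20

Derivation:
'6': 0..9 range, 52 + ord('6') − ord('0') = 58
'5': 0..9 range, 52 + ord('5') − ord('0') = 57
'Z': A..Z range, ord('Z') − ord('A') = 25
'V': A..Z range, ord('V') − ord('A') = 21
'o': a..z range, 26 + ord('o') − ord('a') = 40
'+': index 62
'U': A..Z range, ord('U') − ord('A') = 20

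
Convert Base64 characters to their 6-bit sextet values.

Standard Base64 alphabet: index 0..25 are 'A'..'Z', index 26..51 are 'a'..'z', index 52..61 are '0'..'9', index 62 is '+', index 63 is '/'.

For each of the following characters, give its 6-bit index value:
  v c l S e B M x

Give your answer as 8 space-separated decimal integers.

Answer: 47 28 37 18 30 1 12 49

Derivation:
'v': a..z range, 26 + ord('v') − ord('a') = 47
'c': a..z range, 26 + ord('c') − ord('a') = 28
'l': a..z range, 26 + ord('l') − ord('a') = 37
'S': A..Z range, ord('S') − ord('A') = 18
'e': a..z range, 26 + ord('e') − ord('a') = 30
'B': A..Z range, ord('B') − ord('A') = 1
'M': A..Z range, ord('M') − ord('A') = 12
'x': a..z range, 26 + ord('x') − ord('a') = 49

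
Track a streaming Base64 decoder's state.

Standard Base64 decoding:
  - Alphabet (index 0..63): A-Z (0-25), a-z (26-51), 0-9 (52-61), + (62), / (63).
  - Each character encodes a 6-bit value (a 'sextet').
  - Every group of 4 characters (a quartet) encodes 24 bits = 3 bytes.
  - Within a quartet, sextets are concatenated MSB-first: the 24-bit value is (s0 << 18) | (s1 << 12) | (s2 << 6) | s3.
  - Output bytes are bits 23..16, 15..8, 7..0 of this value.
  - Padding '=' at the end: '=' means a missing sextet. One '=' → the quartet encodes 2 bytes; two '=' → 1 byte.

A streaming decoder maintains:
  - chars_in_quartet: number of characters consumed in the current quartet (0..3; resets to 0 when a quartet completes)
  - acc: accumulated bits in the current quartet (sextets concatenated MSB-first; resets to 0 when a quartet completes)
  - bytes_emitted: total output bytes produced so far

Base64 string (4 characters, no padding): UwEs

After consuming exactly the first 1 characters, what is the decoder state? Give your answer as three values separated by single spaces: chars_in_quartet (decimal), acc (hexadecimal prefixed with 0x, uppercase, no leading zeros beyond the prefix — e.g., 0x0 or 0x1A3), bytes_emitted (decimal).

Answer: 1 0x14 0

Derivation:
After char 0 ('U'=20): chars_in_quartet=1 acc=0x14 bytes_emitted=0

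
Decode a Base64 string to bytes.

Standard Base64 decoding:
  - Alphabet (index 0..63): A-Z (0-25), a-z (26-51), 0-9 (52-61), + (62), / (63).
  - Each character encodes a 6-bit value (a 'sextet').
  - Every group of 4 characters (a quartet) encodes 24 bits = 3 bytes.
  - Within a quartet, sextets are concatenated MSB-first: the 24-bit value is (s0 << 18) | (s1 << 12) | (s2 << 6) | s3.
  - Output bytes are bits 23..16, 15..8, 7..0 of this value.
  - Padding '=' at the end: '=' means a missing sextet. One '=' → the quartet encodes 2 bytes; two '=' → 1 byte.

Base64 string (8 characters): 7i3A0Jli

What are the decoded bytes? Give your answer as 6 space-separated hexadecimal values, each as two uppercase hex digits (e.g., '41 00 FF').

After char 0 ('7'=59): chars_in_quartet=1 acc=0x3B bytes_emitted=0
After char 1 ('i'=34): chars_in_quartet=2 acc=0xEE2 bytes_emitted=0
After char 2 ('3'=55): chars_in_quartet=3 acc=0x3B8B7 bytes_emitted=0
After char 3 ('A'=0): chars_in_quartet=4 acc=0xEE2DC0 -> emit EE 2D C0, reset; bytes_emitted=3
After char 4 ('0'=52): chars_in_quartet=1 acc=0x34 bytes_emitted=3
After char 5 ('J'=9): chars_in_quartet=2 acc=0xD09 bytes_emitted=3
After char 6 ('l'=37): chars_in_quartet=3 acc=0x34265 bytes_emitted=3
After char 7 ('i'=34): chars_in_quartet=4 acc=0xD09962 -> emit D0 99 62, reset; bytes_emitted=6

Answer: EE 2D C0 D0 99 62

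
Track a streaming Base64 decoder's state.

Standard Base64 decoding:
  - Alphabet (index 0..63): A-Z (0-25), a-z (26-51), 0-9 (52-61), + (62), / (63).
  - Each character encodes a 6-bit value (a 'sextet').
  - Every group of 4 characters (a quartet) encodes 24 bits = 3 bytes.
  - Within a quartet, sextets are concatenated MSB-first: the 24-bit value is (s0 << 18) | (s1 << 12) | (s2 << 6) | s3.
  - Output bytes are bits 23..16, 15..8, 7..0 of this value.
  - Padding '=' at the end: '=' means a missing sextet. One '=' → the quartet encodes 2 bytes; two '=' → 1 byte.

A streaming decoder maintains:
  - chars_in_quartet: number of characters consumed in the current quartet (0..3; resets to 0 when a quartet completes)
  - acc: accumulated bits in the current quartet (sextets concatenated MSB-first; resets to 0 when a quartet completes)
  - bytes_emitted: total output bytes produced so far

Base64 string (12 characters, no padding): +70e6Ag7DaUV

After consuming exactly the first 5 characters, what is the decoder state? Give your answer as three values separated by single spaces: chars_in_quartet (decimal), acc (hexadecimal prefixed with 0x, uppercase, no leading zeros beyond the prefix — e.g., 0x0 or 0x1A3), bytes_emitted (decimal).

Answer: 1 0x3A 3

Derivation:
After char 0 ('+'=62): chars_in_quartet=1 acc=0x3E bytes_emitted=0
After char 1 ('7'=59): chars_in_quartet=2 acc=0xFBB bytes_emitted=0
After char 2 ('0'=52): chars_in_quartet=3 acc=0x3EEF4 bytes_emitted=0
After char 3 ('e'=30): chars_in_quartet=4 acc=0xFBBD1E -> emit FB BD 1E, reset; bytes_emitted=3
After char 4 ('6'=58): chars_in_quartet=1 acc=0x3A bytes_emitted=3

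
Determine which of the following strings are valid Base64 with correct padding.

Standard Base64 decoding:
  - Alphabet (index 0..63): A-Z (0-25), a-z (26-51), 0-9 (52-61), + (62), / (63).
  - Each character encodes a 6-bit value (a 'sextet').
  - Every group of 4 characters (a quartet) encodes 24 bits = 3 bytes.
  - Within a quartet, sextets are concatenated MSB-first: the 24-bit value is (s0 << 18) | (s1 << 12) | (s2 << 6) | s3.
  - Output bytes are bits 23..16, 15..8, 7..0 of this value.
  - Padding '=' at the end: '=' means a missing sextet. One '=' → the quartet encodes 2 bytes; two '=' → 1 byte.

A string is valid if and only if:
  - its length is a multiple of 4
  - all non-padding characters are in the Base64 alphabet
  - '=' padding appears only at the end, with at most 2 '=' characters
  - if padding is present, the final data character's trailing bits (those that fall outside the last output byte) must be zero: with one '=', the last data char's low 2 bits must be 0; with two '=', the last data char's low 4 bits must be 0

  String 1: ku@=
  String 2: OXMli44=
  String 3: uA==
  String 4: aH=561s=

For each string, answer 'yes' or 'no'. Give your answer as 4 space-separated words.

Answer: no yes yes no

Derivation:
String 1: 'ku@=' → invalid (bad char(s): ['@'])
String 2: 'OXMli44=' → valid
String 3: 'uA==' → valid
String 4: 'aH=561s=' → invalid (bad char(s): ['=']; '=' in middle)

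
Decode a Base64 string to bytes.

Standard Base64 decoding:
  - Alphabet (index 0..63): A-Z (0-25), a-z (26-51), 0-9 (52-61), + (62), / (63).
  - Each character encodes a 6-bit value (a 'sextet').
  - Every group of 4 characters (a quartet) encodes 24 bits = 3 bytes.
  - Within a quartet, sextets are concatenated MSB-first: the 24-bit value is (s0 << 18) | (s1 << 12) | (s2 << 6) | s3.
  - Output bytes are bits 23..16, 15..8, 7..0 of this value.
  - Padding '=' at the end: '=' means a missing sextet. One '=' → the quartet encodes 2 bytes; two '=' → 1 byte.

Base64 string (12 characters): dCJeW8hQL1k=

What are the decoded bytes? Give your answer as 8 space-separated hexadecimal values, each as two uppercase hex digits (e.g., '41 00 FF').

Answer: 74 22 5E 5B C8 50 2F 59

Derivation:
After char 0 ('d'=29): chars_in_quartet=1 acc=0x1D bytes_emitted=0
After char 1 ('C'=2): chars_in_quartet=2 acc=0x742 bytes_emitted=0
After char 2 ('J'=9): chars_in_quartet=3 acc=0x1D089 bytes_emitted=0
After char 3 ('e'=30): chars_in_quartet=4 acc=0x74225E -> emit 74 22 5E, reset; bytes_emitted=3
After char 4 ('W'=22): chars_in_quartet=1 acc=0x16 bytes_emitted=3
After char 5 ('8'=60): chars_in_quartet=2 acc=0x5BC bytes_emitted=3
After char 6 ('h'=33): chars_in_quartet=3 acc=0x16F21 bytes_emitted=3
After char 7 ('Q'=16): chars_in_quartet=4 acc=0x5BC850 -> emit 5B C8 50, reset; bytes_emitted=6
After char 8 ('L'=11): chars_in_quartet=1 acc=0xB bytes_emitted=6
After char 9 ('1'=53): chars_in_quartet=2 acc=0x2F5 bytes_emitted=6
After char 10 ('k'=36): chars_in_quartet=3 acc=0xBD64 bytes_emitted=6
Padding '=': partial quartet acc=0xBD64 -> emit 2F 59; bytes_emitted=8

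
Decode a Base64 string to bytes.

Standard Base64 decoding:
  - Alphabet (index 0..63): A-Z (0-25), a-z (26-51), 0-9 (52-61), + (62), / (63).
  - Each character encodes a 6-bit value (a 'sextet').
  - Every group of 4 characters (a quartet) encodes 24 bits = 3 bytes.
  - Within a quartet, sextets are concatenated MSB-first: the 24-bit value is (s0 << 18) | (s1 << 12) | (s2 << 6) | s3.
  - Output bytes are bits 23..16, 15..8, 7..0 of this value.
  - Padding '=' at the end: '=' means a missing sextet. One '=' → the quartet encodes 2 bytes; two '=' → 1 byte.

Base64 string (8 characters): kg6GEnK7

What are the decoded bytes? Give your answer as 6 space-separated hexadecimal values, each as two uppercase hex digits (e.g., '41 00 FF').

After char 0 ('k'=36): chars_in_quartet=1 acc=0x24 bytes_emitted=0
After char 1 ('g'=32): chars_in_quartet=2 acc=0x920 bytes_emitted=0
After char 2 ('6'=58): chars_in_quartet=3 acc=0x2483A bytes_emitted=0
After char 3 ('G'=6): chars_in_quartet=4 acc=0x920E86 -> emit 92 0E 86, reset; bytes_emitted=3
After char 4 ('E'=4): chars_in_quartet=1 acc=0x4 bytes_emitted=3
After char 5 ('n'=39): chars_in_quartet=2 acc=0x127 bytes_emitted=3
After char 6 ('K'=10): chars_in_quartet=3 acc=0x49CA bytes_emitted=3
After char 7 ('7'=59): chars_in_quartet=4 acc=0x1272BB -> emit 12 72 BB, reset; bytes_emitted=6

Answer: 92 0E 86 12 72 BB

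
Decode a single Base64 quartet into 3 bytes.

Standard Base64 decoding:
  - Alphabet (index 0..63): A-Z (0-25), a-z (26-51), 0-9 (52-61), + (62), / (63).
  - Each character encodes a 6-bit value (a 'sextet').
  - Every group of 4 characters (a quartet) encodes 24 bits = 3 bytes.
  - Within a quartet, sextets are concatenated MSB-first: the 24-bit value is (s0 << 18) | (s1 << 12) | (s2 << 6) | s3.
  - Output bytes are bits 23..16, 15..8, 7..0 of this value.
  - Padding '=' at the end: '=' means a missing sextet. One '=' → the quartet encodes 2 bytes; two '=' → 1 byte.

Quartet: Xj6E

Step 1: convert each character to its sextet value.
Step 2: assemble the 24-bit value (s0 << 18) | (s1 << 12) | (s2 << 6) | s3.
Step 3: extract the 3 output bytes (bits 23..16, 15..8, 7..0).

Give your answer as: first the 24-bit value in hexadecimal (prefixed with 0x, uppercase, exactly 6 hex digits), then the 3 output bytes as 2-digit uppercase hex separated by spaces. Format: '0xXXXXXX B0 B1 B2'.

Sextets: X=23, j=35, 6=58, E=4
24-bit: (23<<18) | (35<<12) | (58<<6) | 4
      = 0x5C0000 | 0x023000 | 0x000E80 | 0x000004
      = 0x5E3E84
Bytes: (v>>16)&0xFF=5E, (v>>8)&0xFF=3E, v&0xFF=84

Answer: 0x5E3E84 5E 3E 84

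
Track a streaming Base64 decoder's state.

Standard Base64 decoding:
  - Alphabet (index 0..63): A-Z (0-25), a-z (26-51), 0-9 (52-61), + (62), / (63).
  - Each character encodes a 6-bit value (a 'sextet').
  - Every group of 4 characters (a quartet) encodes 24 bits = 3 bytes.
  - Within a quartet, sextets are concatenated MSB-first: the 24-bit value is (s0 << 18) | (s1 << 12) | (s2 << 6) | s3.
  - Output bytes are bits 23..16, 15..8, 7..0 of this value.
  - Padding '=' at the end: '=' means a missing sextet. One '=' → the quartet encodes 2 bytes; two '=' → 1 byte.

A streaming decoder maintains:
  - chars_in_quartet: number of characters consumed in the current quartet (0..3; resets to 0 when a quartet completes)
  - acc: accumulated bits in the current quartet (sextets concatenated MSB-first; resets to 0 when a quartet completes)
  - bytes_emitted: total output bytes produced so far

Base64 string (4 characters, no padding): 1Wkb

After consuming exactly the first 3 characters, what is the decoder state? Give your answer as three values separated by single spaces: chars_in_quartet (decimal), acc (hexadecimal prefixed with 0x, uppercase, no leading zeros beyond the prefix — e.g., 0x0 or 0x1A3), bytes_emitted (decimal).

Answer: 3 0x355A4 0

Derivation:
After char 0 ('1'=53): chars_in_quartet=1 acc=0x35 bytes_emitted=0
After char 1 ('W'=22): chars_in_quartet=2 acc=0xD56 bytes_emitted=0
After char 2 ('k'=36): chars_in_quartet=3 acc=0x355A4 bytes_emitted=0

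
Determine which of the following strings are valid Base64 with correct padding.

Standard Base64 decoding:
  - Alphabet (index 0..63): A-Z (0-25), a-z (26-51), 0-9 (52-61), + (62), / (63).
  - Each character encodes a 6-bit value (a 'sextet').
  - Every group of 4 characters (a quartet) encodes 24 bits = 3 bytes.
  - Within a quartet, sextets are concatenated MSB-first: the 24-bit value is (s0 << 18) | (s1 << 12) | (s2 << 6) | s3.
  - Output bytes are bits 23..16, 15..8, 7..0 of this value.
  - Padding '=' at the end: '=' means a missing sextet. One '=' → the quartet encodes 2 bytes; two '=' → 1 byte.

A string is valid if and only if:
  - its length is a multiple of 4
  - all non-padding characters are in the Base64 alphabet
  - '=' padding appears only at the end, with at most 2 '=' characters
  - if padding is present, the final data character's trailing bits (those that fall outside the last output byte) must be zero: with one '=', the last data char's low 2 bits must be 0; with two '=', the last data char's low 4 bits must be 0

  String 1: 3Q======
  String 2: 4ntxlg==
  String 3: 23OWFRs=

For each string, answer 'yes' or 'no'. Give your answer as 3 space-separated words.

Answer: no yes yes

Derivation:
String 1: '3Q======' → invalid (6 pad chars (max 2))
String 2: '4ntxlg==' → valid
String 3: '23OWFRs=' → valid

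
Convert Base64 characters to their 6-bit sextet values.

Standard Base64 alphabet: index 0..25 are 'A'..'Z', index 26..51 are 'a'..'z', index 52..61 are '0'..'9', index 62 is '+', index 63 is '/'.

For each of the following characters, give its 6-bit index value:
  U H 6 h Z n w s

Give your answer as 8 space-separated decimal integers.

'U': A..Z range, ord('U') − ord('A') = 20
'H': A..Z range, ord('H') − ord('A') = 7
'6': 0..9 range, 52 + ord('6') − ord('0') = 58
'h': a..z range, 26 + ord('h') − ord('a') = 33
'Z': A..Z range, ord('Z') − ord('A') = 25
'n': a..z range, 26 + ord('n') − ord('a') = 39
'w': a..z range, 26 + ord('w') − ord('a') = 48
's': a..z range, 26 + ord('s') − ord('a') = 44

Answer: 20 7 58 33 25 39 48 44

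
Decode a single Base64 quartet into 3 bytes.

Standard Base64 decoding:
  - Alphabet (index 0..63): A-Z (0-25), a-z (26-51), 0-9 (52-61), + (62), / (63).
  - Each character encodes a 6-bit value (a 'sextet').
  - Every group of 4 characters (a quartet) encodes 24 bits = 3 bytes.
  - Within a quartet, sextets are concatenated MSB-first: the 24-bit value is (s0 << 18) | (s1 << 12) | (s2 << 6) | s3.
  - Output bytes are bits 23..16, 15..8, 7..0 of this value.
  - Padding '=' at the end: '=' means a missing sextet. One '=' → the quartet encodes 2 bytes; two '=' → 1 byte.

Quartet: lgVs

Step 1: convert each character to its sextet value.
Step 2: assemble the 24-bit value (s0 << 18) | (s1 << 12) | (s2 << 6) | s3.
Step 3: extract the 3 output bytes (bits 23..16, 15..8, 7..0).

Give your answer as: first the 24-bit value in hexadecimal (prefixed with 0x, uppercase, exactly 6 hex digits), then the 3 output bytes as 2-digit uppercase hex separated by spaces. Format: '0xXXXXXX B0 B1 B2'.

Sextets: l=37, g=32, V=21, s=44
24-bit: (37<<18) | (32<<12) | (21<<6) | 44
      = 0x940000 | 0x020000 | 0x000540 | 0x00002C
      = 0x96056C
Bytes: (v>>16)&0xFF=96, (v>>8)&0xFF=05, v&0xFF=6C

Answer: 0x96056C 96 05 6C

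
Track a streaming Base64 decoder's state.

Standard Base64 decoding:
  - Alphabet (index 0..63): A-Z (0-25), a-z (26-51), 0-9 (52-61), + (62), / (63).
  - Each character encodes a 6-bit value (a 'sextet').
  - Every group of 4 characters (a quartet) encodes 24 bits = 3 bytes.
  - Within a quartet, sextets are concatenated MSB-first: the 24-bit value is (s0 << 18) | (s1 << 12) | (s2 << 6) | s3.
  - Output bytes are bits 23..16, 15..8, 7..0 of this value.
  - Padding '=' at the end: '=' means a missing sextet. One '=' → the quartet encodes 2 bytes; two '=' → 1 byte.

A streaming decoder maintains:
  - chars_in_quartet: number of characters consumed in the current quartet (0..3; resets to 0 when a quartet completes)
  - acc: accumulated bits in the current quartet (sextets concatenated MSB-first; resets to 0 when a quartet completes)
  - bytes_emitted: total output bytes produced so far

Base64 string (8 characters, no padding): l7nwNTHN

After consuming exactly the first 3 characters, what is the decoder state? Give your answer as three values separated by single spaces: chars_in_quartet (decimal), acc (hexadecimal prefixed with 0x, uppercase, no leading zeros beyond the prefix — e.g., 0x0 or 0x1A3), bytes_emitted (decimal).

Answer: 3 0x25EE7 0

Derivation:
After char 0 ('l'=37): chars_in_quartet=1 acc=0x25 bytes_emitted=0
After char 1 ('7'=59): chars_in_quartet=2 acc=0x97B bytes_emitted=0
After char 2 ('n'=39): chars_in_quartet=3 acc=0x25EE7 bytes_emitted=0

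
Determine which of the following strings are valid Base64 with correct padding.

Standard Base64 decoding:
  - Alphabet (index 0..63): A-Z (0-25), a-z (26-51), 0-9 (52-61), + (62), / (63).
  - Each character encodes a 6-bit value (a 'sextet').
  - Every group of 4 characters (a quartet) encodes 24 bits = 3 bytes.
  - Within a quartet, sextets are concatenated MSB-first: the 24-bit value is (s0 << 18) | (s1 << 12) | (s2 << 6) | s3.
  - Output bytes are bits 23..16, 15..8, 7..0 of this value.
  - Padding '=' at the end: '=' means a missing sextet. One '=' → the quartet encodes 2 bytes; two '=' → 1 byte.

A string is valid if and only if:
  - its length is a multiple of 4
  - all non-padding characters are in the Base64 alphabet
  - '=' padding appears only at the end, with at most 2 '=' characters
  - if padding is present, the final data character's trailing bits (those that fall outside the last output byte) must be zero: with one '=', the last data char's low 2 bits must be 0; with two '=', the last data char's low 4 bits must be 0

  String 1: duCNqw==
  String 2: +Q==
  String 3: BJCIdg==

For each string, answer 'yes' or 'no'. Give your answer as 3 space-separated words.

Answer: yes yes yes

Derivation:
String 1: 'duCNqw==' → valid
String 2: '+Q==' → valid
String 3: 'BJCIdg==' → valid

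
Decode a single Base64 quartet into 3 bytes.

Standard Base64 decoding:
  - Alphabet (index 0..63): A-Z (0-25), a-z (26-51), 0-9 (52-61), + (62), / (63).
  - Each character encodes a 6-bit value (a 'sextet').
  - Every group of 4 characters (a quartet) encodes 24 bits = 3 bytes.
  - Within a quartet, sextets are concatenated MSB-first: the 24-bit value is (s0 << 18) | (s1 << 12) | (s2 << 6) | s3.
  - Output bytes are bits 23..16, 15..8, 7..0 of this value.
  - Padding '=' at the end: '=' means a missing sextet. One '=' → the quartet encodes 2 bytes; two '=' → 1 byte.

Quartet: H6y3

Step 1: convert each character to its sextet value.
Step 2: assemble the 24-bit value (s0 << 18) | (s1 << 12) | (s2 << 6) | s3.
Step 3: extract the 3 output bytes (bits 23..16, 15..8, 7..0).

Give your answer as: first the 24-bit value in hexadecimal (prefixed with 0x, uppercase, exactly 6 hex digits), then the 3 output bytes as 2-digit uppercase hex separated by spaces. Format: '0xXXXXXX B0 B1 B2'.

Answer: 0x1FACB7 1F AC B7

Derivation:
Sextets: H=7, 6=58, y=50, 3=55
24-bit: (7<<18) | (58<<12) | (50<<6) | 55
      = 0x1C0000 | 0x03A000 | 0x000C80 | 0x000037
      = 0x1FACB7
Bytes: (v>>16)&0xFF=1F, (v>>8)&0xFF=AC, v&0xFF=B7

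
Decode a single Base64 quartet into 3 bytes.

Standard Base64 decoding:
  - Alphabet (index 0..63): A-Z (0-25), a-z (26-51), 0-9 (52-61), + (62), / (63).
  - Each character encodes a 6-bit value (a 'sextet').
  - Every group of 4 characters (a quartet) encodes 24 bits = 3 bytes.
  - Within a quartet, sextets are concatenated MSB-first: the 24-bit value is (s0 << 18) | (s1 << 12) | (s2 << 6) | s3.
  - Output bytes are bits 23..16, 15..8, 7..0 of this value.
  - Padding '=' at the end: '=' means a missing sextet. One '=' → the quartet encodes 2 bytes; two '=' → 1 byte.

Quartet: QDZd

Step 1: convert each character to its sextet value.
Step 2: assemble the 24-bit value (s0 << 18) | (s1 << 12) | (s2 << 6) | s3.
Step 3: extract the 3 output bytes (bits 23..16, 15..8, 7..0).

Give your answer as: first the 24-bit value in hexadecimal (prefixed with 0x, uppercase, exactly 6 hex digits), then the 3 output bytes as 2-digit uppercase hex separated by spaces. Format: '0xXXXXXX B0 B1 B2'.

Sextets: Q=16, D=3, Z=25, d=29
24-bit: (16<<18) | (3<<12) | (25<<6) | 29
      = 0x400000 | 0x003000 | 0x000640 | 0x00001D
      = 0x40365D
Bytes: (v>>16)&0xFF=40, (v>>8)&0xFF=36, v&0xFF=5D

Answer: 0x40365D 40 36 5D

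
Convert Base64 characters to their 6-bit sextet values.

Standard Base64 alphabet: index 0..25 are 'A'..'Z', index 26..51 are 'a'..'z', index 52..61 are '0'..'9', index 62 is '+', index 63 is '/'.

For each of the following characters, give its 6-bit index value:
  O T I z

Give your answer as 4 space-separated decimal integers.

'O': A..Z range, ord('O') − ord('A') = 14
'T': A..Z range, ord('T') − ord('A') = 19
'I': A..Z range, ord('I') − ord('A') = 8
'z': a..z range, 26 + ord('z') − ord('a') = 51

Answer: 14 19 8 51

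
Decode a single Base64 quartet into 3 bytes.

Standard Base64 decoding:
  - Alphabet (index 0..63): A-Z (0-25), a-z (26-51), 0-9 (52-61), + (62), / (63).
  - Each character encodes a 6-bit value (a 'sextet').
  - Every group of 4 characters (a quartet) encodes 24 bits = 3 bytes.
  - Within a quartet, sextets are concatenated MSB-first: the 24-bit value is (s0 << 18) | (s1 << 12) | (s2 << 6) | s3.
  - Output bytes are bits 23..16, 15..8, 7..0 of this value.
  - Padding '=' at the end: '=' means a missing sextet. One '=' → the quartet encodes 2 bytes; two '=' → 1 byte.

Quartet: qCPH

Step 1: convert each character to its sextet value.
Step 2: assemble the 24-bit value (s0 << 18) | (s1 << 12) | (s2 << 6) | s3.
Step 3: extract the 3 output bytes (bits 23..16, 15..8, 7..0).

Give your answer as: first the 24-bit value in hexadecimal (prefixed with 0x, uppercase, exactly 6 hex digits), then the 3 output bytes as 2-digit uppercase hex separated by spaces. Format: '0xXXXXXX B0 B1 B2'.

Answer: 0xA823C7 A8 23 C7

Derivation:
Sextets: q=42, C=2, P=15, H=7
24-bit: (42<<18) | (2<<12) | (15<<6) | 7
      = 0xA80000 | 0x002000 | 0x0003C0 | 0x000007
      = 0xA823C7
Bytes: (v>>16)&0xFF=A8, (v>>8)&0xFF=23, v&0xFF=C7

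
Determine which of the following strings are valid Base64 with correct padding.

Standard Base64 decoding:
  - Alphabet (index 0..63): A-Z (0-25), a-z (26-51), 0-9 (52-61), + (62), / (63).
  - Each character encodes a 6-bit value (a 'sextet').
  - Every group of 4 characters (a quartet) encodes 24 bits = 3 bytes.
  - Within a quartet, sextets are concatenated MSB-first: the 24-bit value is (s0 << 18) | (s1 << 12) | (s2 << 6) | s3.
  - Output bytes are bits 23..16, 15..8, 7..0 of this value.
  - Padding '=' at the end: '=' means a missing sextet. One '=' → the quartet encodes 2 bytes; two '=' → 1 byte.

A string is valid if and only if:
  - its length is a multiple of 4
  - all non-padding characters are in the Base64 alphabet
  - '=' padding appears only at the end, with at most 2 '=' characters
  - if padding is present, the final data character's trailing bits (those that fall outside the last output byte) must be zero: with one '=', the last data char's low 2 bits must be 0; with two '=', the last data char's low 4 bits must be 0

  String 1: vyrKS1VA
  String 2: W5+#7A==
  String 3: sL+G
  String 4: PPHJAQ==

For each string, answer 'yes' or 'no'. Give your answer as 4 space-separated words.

String 1: 'vyrKS1VA' → valid
String 2: 'W5+#7A==' → invalid (bad char(s): ['#'])
String 3: 'sL+G' → valid
String 4: 'PPHJAQ==' → valid

Answer: yes no yes yes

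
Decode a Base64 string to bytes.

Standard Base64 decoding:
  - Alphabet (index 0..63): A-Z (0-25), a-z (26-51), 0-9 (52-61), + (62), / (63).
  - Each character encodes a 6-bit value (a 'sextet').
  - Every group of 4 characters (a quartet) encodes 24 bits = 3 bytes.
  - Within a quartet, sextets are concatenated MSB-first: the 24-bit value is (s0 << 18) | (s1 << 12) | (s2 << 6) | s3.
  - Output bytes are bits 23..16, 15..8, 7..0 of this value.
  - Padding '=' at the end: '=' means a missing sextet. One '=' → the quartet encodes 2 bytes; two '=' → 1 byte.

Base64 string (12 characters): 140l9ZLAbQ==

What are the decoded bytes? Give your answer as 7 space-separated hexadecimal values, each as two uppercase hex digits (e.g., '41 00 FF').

After char 0 ('1'=53): chars_in_quartet=1 acc=0x35 bytes_emitted=0
After char 1 ('4'=56): chars_in_quartet=2 acc=0xD78 bytes_emitted=0
After char 2 ('0'=52): chars_in_quartet=3 acc=0x35E34 bytes_emitted=0
After char 3 ('l'=37): chars_in_quartet=4 acc=0xD78D25 -> emit D7 8D 25, reset; bytes_emitted=3
After char 4 ('9'=61): chars_in_quartet=1 acc=0x3D bytes_emitted=3
After char 5 ('Z'=25): chars_in_quartet=2 acc=0xF59 bytes_emitted=3
After char 6 ('L'=11): chars_in_quartet=3 acc=0x3D64B bytes_emitted=3
After char 7 ('A'=0): chars_in_quartet=4 acc=0xF592C0 -> emit F5 92 C0, reset; bytes_emitted=6
After char 8 ('b'=27): chars_in_quartet=1 acc=0x1B bytes_emitted=6
After char 9 ('Q'=16): chars_in_quartet=2 acc=0x6D0 bytes_emitted=6
Padding '==': partial quartet acc=0x6D0 -> emit 6D; bytes_emitted=7

Answer: D7 8D 25 F5 92 C0 6D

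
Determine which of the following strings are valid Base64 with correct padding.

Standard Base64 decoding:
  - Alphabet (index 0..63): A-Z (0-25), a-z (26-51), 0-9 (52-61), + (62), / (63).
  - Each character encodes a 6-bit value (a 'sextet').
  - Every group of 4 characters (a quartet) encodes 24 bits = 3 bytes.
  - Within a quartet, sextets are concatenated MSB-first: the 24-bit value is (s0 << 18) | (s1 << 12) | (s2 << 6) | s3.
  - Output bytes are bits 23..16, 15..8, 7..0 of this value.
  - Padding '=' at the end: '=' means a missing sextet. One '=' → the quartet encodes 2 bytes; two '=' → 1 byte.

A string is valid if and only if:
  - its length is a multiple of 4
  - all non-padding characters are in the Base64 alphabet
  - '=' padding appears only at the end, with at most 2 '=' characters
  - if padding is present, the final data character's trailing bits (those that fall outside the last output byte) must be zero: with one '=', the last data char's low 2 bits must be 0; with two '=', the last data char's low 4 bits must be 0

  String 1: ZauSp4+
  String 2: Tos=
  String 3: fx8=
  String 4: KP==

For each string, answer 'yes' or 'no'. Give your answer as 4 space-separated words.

Answer: no yes yes no

Derivation:
String 1: 'ZauSp4+' → invalid (len=7 not mult of 4)
String 2: 'Tos=' → valid
String 3: 'fx8=' → valid
String 4: 'KP==' → invalid (bad trailing bits)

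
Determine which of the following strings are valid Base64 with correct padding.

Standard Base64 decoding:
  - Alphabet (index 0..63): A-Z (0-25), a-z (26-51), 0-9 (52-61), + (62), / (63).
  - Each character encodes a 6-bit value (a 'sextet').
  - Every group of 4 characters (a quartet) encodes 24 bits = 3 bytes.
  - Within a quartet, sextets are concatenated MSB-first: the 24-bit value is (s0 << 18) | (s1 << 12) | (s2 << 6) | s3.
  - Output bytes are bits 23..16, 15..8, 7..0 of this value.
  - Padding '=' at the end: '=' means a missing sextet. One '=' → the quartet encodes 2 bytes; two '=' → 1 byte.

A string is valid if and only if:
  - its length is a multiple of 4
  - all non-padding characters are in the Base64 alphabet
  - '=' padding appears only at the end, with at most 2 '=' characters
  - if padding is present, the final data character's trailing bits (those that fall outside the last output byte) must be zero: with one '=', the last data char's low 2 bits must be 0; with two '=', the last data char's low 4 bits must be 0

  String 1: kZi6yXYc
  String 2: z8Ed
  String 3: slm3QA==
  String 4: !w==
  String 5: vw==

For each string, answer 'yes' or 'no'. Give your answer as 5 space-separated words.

String 1: 'kZi6yXYc' → valid
String 2: 'z8Ed' → valid
String 3: 'slm3QA==' → valid
String 4: '!w==' → invalid (bad char(s): ['!'])
String 5: 'vw==' → valid

Answer: yes yes yes no yes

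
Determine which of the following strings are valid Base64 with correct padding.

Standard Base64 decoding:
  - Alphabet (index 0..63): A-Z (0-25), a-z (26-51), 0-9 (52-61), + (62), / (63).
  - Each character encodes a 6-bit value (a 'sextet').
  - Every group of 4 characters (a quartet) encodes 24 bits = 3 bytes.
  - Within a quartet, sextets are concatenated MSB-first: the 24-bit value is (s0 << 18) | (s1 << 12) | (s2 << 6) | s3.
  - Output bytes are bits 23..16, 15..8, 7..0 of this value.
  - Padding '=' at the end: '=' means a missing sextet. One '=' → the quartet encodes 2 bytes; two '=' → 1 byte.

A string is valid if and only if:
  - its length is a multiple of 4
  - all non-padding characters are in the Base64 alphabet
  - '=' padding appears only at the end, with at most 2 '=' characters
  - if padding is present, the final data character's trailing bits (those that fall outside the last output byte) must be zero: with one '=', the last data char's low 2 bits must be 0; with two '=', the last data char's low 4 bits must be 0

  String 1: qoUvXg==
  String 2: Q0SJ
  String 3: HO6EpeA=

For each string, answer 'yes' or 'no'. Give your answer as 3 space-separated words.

Answer: yes yes yes

Derivation:
String 1: 'qoUvXg==' → valid
String 2: 'Q0SJ' → valid
String 3: 'HO6EpeA=' → valid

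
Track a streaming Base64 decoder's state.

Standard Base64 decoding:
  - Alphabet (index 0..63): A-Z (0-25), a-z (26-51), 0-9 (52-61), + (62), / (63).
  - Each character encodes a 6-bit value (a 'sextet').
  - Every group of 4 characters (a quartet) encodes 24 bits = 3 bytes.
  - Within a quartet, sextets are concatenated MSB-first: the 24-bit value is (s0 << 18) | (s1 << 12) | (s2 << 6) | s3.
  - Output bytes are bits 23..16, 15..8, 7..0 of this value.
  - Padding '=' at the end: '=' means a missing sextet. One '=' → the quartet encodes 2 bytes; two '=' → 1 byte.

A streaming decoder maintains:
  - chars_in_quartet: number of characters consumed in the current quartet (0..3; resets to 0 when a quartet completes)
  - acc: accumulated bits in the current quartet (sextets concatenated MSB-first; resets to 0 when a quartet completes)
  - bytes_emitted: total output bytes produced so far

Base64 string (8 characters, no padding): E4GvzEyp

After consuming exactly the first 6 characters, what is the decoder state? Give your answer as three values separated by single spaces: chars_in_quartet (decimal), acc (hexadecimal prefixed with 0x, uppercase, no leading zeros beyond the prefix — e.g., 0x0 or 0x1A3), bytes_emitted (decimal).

Answer: 2 0xCC4 3

Derivation:
After char 0 ('E'=4): chars_in_quartet=1 acc=0x4 bytes_emitted=0
After char 1 ('4'=56): chars_in_quartet=2 acc=0x138 bytes_emitted=0
After char 2 ('G'=6): chars_in_quartet=3 acc=0x4E06 bytes_emitted=0
After char 3 ('v'=47): chars_in_quartet=4 acc=0x1381AF -> emit 13 81 AF, reset; bytes_emitted=3
After char 4 ('z'=51): chars_in_quartet=1 acc=0x33 bytes_emitted=3
After char 5 ('E'=4): chars_in_quartet=2 acc=0xCC4 bytes_emitted=3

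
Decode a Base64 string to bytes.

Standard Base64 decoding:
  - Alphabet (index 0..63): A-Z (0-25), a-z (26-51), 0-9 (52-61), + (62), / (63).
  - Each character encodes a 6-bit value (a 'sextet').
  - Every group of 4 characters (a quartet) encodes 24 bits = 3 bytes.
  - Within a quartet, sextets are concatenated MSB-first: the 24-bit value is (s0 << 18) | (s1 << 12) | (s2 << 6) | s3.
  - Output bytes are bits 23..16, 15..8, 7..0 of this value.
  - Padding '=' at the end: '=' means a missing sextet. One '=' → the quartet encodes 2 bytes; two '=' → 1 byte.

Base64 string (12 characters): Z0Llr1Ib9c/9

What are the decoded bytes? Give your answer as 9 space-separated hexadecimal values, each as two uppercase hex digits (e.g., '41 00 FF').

Answer: 67 42 E5 AF 52 1B F5 CF FD

Derivation:
After char 0 ('Z'=25): chars_in_quartet=1 acc=0x19 bytes_emitted=0
After char 1 ('0'=52): chars_in_quartet=2 acc=0x674 bytes_emitted=0
After char 2 ('L'=11): chars_in_quartet=3 acc=0x19D0B bytes_emitted=0
After char 3 ('l'=37): chars_in_quartet=4 acc=0x6742E5 -> emit 67 42 E5, reset; bytes_emitted=3
After char 4 ('r'=43): chars_in_quartet=1 acc=0x2B bytes_emitted=3
After char 5 ('1'=53): chars_in_quartet=2 acc=0xAF5 bytes_emitted=3
After char 6 ('I'=8): chars_in_quartet=3 acc=0x2BD48 bytes_emitted=3
After char 7 ('b'=27): chars_in_quartet=4 acc=0xAF521B -> emit AF 52 1B, reset; bytes_emitted=6
After char 8 ('9'=61): chars_in_quartet=1 acc=0x3D bytes_emitted=6
After char 9 ('c'=28): chars_in_quartet=2 acc=0xF5C bytes_emitted=6
After char 10 ('/'=63): chars_in_quartet=3 acc=0x3D73F bytes_emitted=6
After char 11 ('9'=61): chars_in_quartet=4 acc=0xF5CFFD -> emit F5 CF FD, reset; bytes_emitted=9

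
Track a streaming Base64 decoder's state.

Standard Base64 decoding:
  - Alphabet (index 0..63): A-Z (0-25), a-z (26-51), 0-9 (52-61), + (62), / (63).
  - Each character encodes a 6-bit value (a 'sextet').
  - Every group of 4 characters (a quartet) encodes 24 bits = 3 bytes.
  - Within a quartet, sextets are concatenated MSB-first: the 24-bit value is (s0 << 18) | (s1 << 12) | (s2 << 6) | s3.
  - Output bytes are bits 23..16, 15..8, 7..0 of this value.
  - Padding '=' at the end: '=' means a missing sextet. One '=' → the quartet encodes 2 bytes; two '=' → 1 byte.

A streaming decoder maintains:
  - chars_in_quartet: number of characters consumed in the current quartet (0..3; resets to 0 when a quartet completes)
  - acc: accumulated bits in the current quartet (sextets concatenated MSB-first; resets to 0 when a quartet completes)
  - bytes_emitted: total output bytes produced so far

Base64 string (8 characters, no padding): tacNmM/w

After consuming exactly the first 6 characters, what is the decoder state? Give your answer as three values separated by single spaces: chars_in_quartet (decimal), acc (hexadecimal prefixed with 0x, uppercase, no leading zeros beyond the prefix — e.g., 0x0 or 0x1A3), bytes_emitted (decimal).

Answer: 2 0x98C 3

Derivation:
After char 0 ('t'=45): chars_in_quartet=1 acc=0x2D bytes_emitted=0
After char 1 ('a'=26): chars_in_quartet=2 acc=0xB5A bytes_emitted=0
After char 2 ('c'=28): chars_in_quartet=3 acc=0x2D69C bytes_emitted=0
After char 3 ('N'=13): chars_in_quartet=4 acc=0xB5A70D -> emit B5 A7 0D, reset; bytes_emitted=3
After char 4 ('m'=38): chars_in_quartet=1 acc=0x26 bytes_emitted=3
After char 5 ('M'=12): chars_in_quartet=2 acc=0x98C bytes_emitted=3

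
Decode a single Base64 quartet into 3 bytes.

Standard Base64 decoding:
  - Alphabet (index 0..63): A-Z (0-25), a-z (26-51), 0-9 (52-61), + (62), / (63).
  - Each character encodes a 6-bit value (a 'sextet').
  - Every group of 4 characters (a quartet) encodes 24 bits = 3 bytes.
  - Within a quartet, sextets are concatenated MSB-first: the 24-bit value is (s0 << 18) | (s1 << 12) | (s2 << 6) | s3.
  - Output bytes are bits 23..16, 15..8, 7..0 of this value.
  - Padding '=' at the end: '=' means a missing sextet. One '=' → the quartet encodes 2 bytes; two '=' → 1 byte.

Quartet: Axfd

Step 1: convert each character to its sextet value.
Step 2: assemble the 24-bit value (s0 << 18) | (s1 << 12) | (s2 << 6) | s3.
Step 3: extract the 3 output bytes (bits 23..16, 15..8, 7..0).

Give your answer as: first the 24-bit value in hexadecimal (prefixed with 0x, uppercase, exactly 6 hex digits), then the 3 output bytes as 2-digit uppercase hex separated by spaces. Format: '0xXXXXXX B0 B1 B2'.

Sextets: A=0, x=49, f=31, d=29
24-bit: (0<<18) | (49<<12) | (31<<6) | 29
      = 0x000000 | 0x031000 | 0x0007C0 | 0x00001D
      = 0x0317DD
Bytes: (v>>16)&0xFF=03, (v>>8)&0xFF=17, v&0xFF=DD

Answer: 0x0317DD 03 17 DD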